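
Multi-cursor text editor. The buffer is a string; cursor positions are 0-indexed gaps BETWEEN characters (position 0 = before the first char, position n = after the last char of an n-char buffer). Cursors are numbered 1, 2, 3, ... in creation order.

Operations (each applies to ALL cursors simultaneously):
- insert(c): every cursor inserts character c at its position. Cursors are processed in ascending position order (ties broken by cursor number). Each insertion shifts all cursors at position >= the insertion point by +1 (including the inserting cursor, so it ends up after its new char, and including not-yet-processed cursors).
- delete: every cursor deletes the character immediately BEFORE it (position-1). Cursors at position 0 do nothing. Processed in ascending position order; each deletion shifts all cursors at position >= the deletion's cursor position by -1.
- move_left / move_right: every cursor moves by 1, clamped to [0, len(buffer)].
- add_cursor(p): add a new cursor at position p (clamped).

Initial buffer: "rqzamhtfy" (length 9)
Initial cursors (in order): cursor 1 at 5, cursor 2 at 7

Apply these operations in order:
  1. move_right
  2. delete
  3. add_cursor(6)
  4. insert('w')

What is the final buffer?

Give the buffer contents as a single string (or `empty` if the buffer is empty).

After op 1 (move_right): buffer="rqzamhtfy" (len 9), cursors c1@6 c2@8, authorship .........
After op 2 (delete): buffer="rqzamty" (len 7), cursors c1@5 c2@6, authorship .......
After op 3 (add_cursor(6)): buffer="rqzamty" (len 7), cursors c1@5 c2@6 c3@6, authorship .......
After op 4 (insert('w')): buffer="rqzamwtwwy" (len 10), cursors c1@6 c2@9 c3@9, authorship .....1.23.

Answer: rqzamwtwwy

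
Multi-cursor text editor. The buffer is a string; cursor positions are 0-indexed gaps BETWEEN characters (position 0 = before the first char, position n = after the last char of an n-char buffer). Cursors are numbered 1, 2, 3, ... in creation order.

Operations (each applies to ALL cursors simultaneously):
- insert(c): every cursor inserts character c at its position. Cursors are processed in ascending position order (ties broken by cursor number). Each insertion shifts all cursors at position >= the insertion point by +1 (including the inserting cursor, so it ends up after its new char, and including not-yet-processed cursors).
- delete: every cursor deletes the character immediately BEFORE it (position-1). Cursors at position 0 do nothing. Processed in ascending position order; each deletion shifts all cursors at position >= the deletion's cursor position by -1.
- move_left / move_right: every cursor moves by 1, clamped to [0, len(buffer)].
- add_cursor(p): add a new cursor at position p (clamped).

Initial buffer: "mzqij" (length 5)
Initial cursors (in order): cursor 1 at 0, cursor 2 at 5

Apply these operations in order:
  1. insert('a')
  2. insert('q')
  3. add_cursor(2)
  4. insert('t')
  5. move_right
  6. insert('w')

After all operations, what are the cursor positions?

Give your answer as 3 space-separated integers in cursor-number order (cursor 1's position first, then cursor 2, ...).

Answer: 7 15 7

Derivation:
After op 1 (insert('a')): buffer="amzqija" (len 7), cursors c1@1 c2@7, authorship 1.....2
After op 2 (insert('q')): buffer="aqmzqijaq" (len 9), cursors c1@2 c2@9, authorship 11.....22
After op 3 (add_cursor(2)): buffer="aqmzqijaq" (len 9), cursors c1@2 c3@2 c2@9, authorship 11.....22
After op 4 (insert('t')): buffer="aqttmzqijaqt" (len 12), cursors c1@4 c3@4 c2@12, authorship 1113.....222
After op 5 (move_right): buffer="aqttmzqijaqt" (len 12), cursors c1@5 c3@5 c2@12, authorship 1113.....222
After op 6 (insert('w')): buffer="aqttmwwzqijaqtw" (len 15), cursors c1@7 c3@7 c2@15, authorship 1113.13....2222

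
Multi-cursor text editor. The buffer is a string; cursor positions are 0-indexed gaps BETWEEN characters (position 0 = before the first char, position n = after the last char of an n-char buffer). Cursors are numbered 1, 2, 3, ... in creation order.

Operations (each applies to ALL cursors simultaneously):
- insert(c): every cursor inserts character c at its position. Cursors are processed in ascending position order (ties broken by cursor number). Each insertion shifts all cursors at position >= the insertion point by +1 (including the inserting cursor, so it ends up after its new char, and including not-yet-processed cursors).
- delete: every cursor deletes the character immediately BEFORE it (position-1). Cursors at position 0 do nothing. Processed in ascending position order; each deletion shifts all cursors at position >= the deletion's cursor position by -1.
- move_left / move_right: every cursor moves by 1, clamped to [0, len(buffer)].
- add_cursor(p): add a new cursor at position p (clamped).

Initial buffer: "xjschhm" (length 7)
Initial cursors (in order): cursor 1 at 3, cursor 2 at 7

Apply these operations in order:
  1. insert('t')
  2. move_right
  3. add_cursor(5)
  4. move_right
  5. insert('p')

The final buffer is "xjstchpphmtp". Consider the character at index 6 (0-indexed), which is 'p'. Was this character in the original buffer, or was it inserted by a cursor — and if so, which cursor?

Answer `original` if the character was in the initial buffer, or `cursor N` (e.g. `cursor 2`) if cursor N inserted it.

Answer: cursor 1

Derivation:
After op 1 (insert('t')): buffer="xjstchhmt" (len 9), cursors c1@4 c2@9, authorship ...1....2
After op 2 (move_right): buffer="xjstchhmt" (len 9), cursors c1@5 c2@9, authorship ...1....2
After op 3 (add_cursor(5)): buffer="xjstchhmt" (len 9), cursors c1@5 c3@5 c2@9, authorship ...1....2
After op 4 (move_right): buffer="xjstchhmt" (len 9), cursors c1@6 c3@6 c2@9, authorship ...1....2
After op 5 (insert('p')): buffer="xjstchpphmtp" (len 12), cursors c1@8 c3@8 c2@12, authorship ...1..13..22
Authorship (.=original, N=cursor N): . . . 1 . . 1 3 . . 2 2
Index 6: author = 1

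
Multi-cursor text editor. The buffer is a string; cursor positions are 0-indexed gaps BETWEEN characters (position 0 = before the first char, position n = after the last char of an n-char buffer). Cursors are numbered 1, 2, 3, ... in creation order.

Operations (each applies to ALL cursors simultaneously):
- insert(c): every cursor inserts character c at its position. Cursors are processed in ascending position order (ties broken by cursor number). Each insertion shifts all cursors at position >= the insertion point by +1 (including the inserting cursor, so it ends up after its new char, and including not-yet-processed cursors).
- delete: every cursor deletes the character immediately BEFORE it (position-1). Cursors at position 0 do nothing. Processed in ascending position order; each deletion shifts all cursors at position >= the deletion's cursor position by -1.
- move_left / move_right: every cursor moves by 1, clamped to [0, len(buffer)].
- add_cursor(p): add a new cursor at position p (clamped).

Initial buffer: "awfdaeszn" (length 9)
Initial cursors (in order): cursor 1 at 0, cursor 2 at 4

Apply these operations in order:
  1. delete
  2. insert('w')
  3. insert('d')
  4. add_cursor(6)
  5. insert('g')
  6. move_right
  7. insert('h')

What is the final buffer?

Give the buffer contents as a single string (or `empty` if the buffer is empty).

After op 1 (delete): buffer="awfaeszn" (len 8), cursors c1@0 c2@3, authorship ........
After op 2 (insert('w')): buffer="wawfwaeszn" (len 10), cursors c1@1 c2@5, authorship 1...2.....
After op 3 (insert('d')): buffer="wdawfwdaeszn" (len 12), cursors c1@2 c2@7, authorship 11...22.....
After op 4 (add_cursor(6)): buffer="wdawfwdaeszn" (len 12), cursors c1@2 c3@6 c2@7, authorship 11...22.....
After op 5 (insert('g')): buffer="wdgawfwgdgaeszn" (len 15), cursors c1@3 c3@8 c2@10, authorship 111...2322.....
After op 6 (move_right): buffer="wdgawfwgdgaeszn" (len 15), cursors c1@4 c3@9 c2@11, authorship 111...2322.....
After op 7 (insert('h')): buffer="wdgahwfwgdhgaheszn" (len 18), cursors c1@5 c3@11 c2@14, authorship 111.1..23232.2....

Answer: wdgahwfwgdhgaheszn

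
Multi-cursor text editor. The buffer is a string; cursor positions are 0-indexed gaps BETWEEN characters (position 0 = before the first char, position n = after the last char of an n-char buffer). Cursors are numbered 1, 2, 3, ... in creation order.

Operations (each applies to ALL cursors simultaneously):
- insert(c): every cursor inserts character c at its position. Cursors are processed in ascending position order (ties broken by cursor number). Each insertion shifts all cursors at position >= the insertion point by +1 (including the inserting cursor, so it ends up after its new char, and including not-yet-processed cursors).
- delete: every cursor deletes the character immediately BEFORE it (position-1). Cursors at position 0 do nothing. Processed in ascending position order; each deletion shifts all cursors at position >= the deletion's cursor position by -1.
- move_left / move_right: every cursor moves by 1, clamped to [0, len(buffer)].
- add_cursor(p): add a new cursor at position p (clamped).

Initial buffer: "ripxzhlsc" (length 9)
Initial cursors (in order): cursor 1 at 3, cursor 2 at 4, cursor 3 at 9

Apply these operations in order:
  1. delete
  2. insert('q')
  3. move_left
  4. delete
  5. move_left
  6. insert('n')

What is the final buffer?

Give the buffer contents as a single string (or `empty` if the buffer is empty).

Answer: nnrqzhnlq

Derivation:
After op 1 (delete): buffer="rizhls" (len 6), cursors c1@2 c2@2 c3@6, authorship ......
After op 2 (insert('q')): buffer="riqqzhlsq" (len 9), cursors c1@4 c2@4 c3@9, authorship ..12....3
After op 3 (move_left): buffer="riqqzhlsq" (len 9), cursors c1@3 c2@3 c3@8, authorship ..12....3
After op 4 (delete): buffer="rqzhlq" (len 6), cursors c1@1 c2@1 c3@5, authorship .2...3
After op 5 (move_left): buffer="rqzhlq" (len 6), cursors c1@0 c2@0 c3@4, authorship .2...3
After op 6 (insert('n')): buffer="nnrqzhnlq" (len 9), cursors c1@2 c2@2 c3@7, authorship 12.2..3.3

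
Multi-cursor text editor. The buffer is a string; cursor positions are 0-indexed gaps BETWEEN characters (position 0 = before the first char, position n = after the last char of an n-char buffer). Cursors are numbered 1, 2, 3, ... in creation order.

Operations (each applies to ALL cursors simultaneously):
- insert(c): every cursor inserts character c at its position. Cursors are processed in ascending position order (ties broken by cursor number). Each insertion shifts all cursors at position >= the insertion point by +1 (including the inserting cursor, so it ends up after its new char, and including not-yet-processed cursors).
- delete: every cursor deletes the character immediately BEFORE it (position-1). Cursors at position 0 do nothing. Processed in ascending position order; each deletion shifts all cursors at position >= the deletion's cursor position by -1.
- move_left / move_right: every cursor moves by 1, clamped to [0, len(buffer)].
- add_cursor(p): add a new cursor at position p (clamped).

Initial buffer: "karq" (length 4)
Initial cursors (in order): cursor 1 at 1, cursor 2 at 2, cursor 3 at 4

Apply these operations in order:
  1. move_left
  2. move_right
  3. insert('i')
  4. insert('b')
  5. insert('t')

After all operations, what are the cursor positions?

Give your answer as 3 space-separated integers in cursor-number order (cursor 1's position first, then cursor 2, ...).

After op 1 (move_left): buffer="karq" (len 4), cursors c1@0 c2@1 c3@3, authorship ....
After op 2 (move_right): buffer="karq" (len 4), cursors c1@1 c2@2 c3@4, authorship ....
After op 3 (insert('i')): buffer="kiairqi" (len 7), cursors c1@2 c2@4 c3@7, authorship .1.2..3
After op 4 (insert('b')): buffer="kibaibrqib" (len 10), cursors c1@3 c2@6 c3@10, authorship .11.22..33
After op 5 (insert('t')): buffer="kibtaibtrqibt" (len 13), cursors c1@4 c2@8 c3@13, authorship .111.222..333

Answer: 4 8 13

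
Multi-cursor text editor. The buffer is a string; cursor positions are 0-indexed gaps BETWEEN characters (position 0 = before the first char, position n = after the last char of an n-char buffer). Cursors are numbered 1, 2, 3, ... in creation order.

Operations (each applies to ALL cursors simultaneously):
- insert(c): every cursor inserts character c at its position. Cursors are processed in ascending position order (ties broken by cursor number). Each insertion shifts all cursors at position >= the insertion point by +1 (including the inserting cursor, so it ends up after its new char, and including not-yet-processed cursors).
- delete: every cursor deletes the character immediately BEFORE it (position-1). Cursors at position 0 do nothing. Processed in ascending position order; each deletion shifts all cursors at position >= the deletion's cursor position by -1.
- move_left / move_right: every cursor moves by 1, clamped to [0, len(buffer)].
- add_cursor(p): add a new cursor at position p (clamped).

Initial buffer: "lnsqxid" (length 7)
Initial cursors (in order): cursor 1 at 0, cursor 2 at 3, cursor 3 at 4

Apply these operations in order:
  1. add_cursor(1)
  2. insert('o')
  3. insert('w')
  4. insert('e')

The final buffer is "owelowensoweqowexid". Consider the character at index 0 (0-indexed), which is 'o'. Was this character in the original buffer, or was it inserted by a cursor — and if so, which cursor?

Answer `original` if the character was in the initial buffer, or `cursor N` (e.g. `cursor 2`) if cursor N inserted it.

Answer: cursor 1

Derivation:
After op 1 (add_cursor(1)): buffer="lnsqxid" (len 7), cursors c1@0 c4@1 c2@3 c3@4, authorship .......
After op 2 (insert('o')): buffer="olonsoqoxid" (len 11), cursors c1@1 c4@3 c2@6 c3@8, authorship 1.4..2.3...
After op 3 (insert('w')): buffer="owlownsowqowxid" (len 15), cursors c1@2 c4@5 c2@9 c3@12, authorship 11.44..22.33...
After op 4 (insert('e')): buffer="owelowensoweqowexid" (len 19), cursors c1@3 c4@7 c2@12 c3@16, authorship 111.444..222.333...
Authorship (.=original, N=cursor N): 1 1 1 . 4 4 4 . . 2 2 2 . 3 3 3 . . .
Index 0: author = 1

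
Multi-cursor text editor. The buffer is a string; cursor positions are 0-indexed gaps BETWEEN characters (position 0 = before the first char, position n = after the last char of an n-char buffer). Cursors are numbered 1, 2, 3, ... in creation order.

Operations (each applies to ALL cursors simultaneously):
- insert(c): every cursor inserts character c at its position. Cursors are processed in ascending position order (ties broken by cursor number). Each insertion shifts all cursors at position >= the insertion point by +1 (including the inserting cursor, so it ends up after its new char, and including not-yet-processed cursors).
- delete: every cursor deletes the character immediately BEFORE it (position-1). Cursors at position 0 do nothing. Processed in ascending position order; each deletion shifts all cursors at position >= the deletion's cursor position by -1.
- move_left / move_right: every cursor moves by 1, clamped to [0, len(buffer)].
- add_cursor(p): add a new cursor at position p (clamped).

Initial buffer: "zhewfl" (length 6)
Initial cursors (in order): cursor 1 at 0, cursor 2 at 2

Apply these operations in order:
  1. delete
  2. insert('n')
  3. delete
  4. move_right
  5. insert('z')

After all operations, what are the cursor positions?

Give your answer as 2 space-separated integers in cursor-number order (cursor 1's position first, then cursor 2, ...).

After op 1 (delete): buffer="zewfl" (len 5), cursors c1@0 c2@1, authorship .....
After op 2 (insert('n')): buffer="nznewfl" (len 7), cursors c1@1 c2@3, authorship 1.2....
After op 3 (delete): buffer="zewfl" (len 5), cursors c1@0 c2@1, authorship .....
After op 4 (move_right): buffer="zewfl" (len 5), cursors c1@1 c2@2, authorship .....
After op 5 (insert('z')): buffer="zzezwfl" (len 7), cursors c1@2 c2@4, authorship .1.2...

Answer: 2 4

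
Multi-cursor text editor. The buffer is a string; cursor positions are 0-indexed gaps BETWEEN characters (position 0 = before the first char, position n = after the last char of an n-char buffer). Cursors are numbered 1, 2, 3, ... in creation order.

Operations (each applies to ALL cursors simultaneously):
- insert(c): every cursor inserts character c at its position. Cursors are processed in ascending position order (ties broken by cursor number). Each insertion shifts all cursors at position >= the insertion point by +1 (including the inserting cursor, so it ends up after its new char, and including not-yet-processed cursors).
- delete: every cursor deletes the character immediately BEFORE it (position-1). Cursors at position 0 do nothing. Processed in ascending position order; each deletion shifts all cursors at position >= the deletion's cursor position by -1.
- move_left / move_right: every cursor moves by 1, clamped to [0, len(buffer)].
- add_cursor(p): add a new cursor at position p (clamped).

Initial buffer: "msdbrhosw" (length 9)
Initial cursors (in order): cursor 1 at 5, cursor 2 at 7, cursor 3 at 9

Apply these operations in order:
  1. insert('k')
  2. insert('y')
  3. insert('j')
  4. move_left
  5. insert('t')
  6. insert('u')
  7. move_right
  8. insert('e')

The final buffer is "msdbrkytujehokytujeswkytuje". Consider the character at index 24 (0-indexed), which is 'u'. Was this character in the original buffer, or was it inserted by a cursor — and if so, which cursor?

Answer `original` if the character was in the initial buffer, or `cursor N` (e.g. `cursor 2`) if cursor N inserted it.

After op 1 (insert('k')): buffer="msdbrkhokswk" (len 12), cursors c1@6 c2@9 c3@12, authorship .....1..2..3
After op 2 (insert('y')): buffer="msdbrkyhokyswky" (len 15), cursors c1@7 c2@11 c3@15, authorship .....11..22..33
After op 3 (insert('j')): buffer="msdbrkyjhokyjswkyj" (len 18), cursors c1@8 c2@13 c3@18, authorship .....111..222..333
After op 4 (move_left): buffer="msdbrkyjhokyjswkyj" (len 18), cursors c1@7 c2@12 c3@17, authorship .....111..222..333
After op 5 (insert('t')): buffer="msdbrkytjhokytjswkytj" (len 21), cursors c1@8 c2@14 c3@20, authorship .....1111..2222..3333
After op 6 (insert('u')): buffer="msdbrkytujhokytujswkytuj" (len 24), cursors c1@9 c2@16 c3@23, authorship .....11111..22222..33333
After op 7 (move_right): buffer="msdbrkytujhokytujswkytuj" (len 24), cursors c1@10 c2@17 c3@24, authorship .....11111..22222..33333
After op 8 (insert('e')): buffer="msdbrkytujehokytujeswkytuje" (len 27), cursors c1@11 c2@19 c3@27, authorship .....111111..222222..333333
Authorship (.=original, N=cursor N): . . . . . 1 1 1 1 1 1 . . 2 2 2 2 2 2 . . 3 3 3 3 3 3
Index 24: author = 3

Answer: cursor 3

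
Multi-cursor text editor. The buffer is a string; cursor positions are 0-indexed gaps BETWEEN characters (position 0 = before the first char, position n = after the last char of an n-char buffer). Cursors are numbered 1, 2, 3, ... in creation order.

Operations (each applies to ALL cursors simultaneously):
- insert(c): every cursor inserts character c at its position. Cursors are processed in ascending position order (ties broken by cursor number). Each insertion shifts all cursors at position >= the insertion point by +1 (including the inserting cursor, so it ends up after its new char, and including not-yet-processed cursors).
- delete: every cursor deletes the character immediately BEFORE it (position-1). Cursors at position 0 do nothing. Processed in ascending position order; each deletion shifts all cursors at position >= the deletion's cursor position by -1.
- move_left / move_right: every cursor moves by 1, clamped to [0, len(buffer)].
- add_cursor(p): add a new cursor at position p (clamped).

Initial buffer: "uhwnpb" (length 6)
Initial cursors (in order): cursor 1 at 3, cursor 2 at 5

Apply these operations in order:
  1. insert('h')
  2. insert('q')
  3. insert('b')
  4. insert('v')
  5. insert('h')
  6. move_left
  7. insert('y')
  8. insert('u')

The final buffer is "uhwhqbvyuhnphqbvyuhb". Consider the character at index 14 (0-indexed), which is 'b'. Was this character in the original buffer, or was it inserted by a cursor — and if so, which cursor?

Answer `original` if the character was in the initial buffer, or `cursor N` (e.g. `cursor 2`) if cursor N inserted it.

Answer: cursor 2

Derivation:
After op 1 (insert('h')): buffer="uhwhnphb" (len 8), cursors c1@4 c2@7, authorship ...1..2.
After op 2 (insert('q')): buffer="uhwhqnphqb" (len 10), cursors c1@5 c2@9, authorship ...11..22.
After op 3 (insert('b')): buffer="uhwhqbnphqbb" (len 12), cursors c1@6 c2@11, authorship ...111..222.
After op 4 (insert('v')): buffer="uhwhqbvnphqbvb" (len 14), cursors c1@7 c2@13, authorship ...1111..2222.
After op 5 (insert('h')): buffer="uhwhqbvhnphqbvhb" (len 16), cursors c1@8 c2@15, authorship ...11111..22222.
After op 6 (move_left): buffer="uhwhqbvhnphqbvhb" (len 16), cursors c1@7 c2@14, authorship ...11111..22222.
After op 7 (insert('y')): buffer="uhwhqbvyhnphqbvyhb" (len 18), cursors c1@8 c2@16, authorship ...111111..222222.
After op 8 (insert('u')): buffer="uhwhqbvyuhnphqbvyuhb" (len 20), cursors c1@9 c2@18, authorship ...1111111..2222222.
Authorship (.=original, N=cursor N): . . . 1 1 1 1 1 1 1 . . 2 2 2 2 2 2 2 .
Index 14: author = 2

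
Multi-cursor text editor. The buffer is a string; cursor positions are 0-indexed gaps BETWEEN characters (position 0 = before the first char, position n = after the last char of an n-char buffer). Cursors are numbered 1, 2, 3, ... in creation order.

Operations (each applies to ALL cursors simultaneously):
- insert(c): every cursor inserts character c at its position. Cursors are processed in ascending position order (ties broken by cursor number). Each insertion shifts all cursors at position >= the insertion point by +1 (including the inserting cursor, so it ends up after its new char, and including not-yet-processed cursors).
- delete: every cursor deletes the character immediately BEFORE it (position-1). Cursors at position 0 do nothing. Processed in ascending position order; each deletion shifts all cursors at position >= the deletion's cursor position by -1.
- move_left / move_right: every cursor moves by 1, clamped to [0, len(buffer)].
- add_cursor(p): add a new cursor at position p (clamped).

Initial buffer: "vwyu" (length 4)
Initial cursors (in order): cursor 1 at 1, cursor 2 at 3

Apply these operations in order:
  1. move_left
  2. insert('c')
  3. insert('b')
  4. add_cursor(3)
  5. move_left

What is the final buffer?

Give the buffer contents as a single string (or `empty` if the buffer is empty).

After op 1 (move_left): buffer="vwyu" (len 4), cursors c1@0 c2@2, authorship ....
After op 2 (insert('c')): buffer="cvwcyu" (len 6), cursors c1@1 c2@4, authorship 1..2..
After op 3 (insert('b')): buffer="cbvwcbyu" (len 8), cursors c1@2 c2@6, authorship 11..22..
After op 4 (add_cursor(3)): buffer="cbvwcbyu" (len 8), cursors c1@2 c3@3 c2@6, authorship 11..22..
After op 5 (move_left): buffer="cbvwcbyu" (len 8), cursors c1@1 c3@2 c2@5, authorship 11..22..

Answer: cbvwcbyu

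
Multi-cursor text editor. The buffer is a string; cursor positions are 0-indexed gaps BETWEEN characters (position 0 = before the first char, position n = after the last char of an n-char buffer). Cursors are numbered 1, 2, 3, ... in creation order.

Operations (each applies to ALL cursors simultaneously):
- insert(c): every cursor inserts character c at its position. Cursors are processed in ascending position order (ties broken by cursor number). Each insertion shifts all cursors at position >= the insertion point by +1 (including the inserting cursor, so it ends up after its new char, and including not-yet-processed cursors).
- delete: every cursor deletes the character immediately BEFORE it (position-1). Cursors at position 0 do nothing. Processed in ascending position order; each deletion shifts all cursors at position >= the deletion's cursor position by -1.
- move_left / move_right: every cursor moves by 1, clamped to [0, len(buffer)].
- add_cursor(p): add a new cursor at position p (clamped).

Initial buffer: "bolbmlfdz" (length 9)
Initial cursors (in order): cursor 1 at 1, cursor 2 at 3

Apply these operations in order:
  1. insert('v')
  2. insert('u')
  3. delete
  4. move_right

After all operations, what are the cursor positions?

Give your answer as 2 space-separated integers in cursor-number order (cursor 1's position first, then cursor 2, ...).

After op 1 (insert('v')): buffer="bvolvbmlfdz" (len 11), cursors c1@2 c2@5, authorship .1..2......
After op 2 (insert('u')): buffer="bvuolvubmlfdz" (len 13), cursors c1@3 c2@7, authorship .11..22......
After op 3 (delete): buffer="bvolvbmlfdz" (len 11), cursors c1@2 c2@5, authorship .1..2......
After op 4 (move_right): buffer="bvolvbmlfdz" (len 11), cursors c1@3 c2@6, authorship .1..2......

Answer: 3 6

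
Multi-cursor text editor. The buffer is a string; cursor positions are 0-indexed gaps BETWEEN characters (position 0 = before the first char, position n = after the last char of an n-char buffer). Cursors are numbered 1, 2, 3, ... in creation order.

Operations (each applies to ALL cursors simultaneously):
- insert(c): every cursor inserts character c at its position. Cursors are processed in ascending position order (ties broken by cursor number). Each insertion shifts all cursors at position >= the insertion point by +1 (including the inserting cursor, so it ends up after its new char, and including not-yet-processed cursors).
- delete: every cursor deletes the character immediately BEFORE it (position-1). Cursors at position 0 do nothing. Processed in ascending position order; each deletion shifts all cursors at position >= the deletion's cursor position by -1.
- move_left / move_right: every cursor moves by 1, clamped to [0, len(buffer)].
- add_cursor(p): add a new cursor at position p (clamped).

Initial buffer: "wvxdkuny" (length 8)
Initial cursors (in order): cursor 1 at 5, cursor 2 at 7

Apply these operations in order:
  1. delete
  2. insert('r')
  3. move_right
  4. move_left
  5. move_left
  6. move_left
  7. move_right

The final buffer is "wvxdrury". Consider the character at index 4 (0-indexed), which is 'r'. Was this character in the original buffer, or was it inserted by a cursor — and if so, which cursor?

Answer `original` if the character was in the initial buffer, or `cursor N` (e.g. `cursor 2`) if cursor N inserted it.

After op 1 (delete): buffer="wvxduy" (len 6), cursors c1@4 c2@5, authorship ......
After op 2 (insert('r')): buffer="wvxdrury" (len 8), cursors c1@5 c2@7, authorship ....1.2.
After op 3 (move_right): buffer="wvxdrury" (len 8), cursors c1@6 c2@8, authorship ....1.2.
After op 4 (move_left): buffer="wvxdrury" (len 8), cursors c1@5 c2@7, authorship ....1.2.
After op 5 (move_left): buffer="wvxdrury" (len 8), cursors c1@4 c2@6, authorship ....1.2.
After op 6 (move_left): buffer="wvxdrury" (len 8), cursors c1@3 c2@5, authorship ....1.2.
After op 7 (move_right): buffer="wvxdrury" (len 8), cursors c1@4 c2@6, authorship ....1.2.
Authorship (.=original, N=cursor N): . . . . 1 . 2 .
Index 4: author = 1

Answer: cursor 1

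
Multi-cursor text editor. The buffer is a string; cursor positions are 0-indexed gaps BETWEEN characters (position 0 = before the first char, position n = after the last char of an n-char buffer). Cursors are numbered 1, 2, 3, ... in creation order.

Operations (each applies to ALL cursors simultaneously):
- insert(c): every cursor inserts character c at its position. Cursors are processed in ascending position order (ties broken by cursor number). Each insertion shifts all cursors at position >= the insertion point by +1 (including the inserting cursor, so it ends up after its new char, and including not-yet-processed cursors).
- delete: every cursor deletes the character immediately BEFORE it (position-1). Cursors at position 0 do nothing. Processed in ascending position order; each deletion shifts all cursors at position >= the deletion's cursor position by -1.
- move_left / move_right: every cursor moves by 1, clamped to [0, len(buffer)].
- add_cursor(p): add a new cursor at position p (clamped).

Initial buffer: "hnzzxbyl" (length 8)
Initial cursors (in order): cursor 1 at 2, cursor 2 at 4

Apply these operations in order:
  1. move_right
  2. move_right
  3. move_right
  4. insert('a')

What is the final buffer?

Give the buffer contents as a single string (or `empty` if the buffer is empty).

After op 1 (move_right): buffer="hnzzxbyl" (len 8), cursors c1@3 c2@5, authorship ........
After op 2 (move_right): buffer="hnzzxbyl" (len 8), cursors c1@4 c2@6, authorship ........
After op 3 (move_right): buffer="hnzzxbyl" (len 8), cursors c1@5 c2@7, authorship ........
After op 4 (insert('a')): buffer="hnzzxabyal" (len 10), cursors c1@6 c2@9, authorship .....1..2.

Answer: hnzzxabyal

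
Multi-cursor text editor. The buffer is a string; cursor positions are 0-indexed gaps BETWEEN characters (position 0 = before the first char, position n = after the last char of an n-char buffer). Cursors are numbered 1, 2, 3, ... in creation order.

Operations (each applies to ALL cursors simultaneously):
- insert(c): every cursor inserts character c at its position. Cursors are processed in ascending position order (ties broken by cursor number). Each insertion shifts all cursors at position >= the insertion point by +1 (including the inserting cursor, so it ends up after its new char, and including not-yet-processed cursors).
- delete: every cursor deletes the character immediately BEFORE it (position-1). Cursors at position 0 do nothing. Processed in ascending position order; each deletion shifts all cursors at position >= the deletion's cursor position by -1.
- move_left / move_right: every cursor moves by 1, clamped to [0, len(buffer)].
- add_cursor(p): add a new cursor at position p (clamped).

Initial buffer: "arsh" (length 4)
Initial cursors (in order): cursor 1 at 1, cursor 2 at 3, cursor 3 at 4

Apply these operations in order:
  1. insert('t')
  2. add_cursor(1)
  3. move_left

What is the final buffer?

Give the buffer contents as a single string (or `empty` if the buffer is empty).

Answer: atrstht

Derivation:
After op 1 (insert('t')): buffer="atrstht" (len 7), cursors c1@2 c2@5 c3@7, authorship .1..2.3
After op 2 (add_cursor(1)): buffer="atrstht" (len 7), cursors c4@1 c1@2 c2@5 c3@7, authorship .1..2.3
After op 3 (move_left): buffer="atrstht" (len 7), cursors c4@0 c1@1 c2@4 c3@6, authorship .1..2.3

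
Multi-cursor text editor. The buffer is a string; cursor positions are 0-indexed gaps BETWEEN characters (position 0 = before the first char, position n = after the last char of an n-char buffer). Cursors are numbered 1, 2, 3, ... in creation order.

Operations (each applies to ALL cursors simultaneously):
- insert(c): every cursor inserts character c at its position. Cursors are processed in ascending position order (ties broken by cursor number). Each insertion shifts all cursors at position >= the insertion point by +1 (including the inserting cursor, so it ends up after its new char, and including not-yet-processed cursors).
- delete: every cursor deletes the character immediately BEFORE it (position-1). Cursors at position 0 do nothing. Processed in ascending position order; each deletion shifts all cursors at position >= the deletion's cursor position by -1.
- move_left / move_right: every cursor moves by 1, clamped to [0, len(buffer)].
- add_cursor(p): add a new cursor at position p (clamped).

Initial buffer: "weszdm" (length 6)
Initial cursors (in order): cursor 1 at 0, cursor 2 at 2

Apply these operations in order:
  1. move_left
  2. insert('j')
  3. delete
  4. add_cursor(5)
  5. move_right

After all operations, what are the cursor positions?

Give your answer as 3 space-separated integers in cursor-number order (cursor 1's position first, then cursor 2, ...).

After op 1 (move_left): buffer="weszdm" (len 6), cursors c1@0 c2@1, authorship ......
After op 2 (insert('j')): buffer="jwjeszdm" (len 8), cursors c1@1 c2@3, authorship 1.2.....
After op 3 (delete): buffer="weszdm" (len 6), cursors c1@0 c2@1, authorship ......
After op 4 (add_cursor(5)): buffer="weszdm" (len 6), cursors c1@0 c2@1 c3@5, authorship ......
After op 5 (move_right): buffer="weszdm" (len 6), cursors c1@1 c2@2 c3@6, authorship ......

Answer: 1 2 6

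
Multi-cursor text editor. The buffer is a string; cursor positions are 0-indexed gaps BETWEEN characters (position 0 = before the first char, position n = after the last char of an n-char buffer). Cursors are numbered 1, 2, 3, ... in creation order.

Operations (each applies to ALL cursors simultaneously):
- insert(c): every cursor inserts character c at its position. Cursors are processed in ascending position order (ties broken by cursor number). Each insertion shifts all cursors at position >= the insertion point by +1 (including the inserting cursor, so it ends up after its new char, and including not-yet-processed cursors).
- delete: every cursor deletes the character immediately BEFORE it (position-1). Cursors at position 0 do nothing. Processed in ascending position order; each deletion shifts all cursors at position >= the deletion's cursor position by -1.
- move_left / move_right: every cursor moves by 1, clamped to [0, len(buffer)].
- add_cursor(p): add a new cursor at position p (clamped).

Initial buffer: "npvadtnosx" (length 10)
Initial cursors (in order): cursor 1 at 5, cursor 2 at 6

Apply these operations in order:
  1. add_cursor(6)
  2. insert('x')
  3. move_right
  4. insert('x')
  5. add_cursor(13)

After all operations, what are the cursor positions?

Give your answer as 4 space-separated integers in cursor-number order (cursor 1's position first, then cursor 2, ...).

Answer: 8 13 13 13

Derivation:
After op 1 (add_cursor(6)): buffer="npvadtnosx" (len 10), cursors c1@5 c2@6 c3@6, authorship ..........
After op 2 (insert('x')): buffer="npvadxtxxnosx" (len 13), cursors c1@6 c2@9 c3@9, authorship .....1.23....
After op 3 (move_right): buffer="npvadxtxxnosx" (len 13), cursors c1@7 c2@10 c3@10, authorship .....1.23....
After op 4 (insert('x')): buffer="npvadxtxxxnxxosx" (len 16), cursors c1@8 c2@13 c3@13, authorship .....1.123.23...
After op 5 (add_cursor(13)): buffer="npvadxtxxxnxxosx" (len 16), cursors c1@8 c2@13 c3@13 c4@13, authorship .....1.123.23...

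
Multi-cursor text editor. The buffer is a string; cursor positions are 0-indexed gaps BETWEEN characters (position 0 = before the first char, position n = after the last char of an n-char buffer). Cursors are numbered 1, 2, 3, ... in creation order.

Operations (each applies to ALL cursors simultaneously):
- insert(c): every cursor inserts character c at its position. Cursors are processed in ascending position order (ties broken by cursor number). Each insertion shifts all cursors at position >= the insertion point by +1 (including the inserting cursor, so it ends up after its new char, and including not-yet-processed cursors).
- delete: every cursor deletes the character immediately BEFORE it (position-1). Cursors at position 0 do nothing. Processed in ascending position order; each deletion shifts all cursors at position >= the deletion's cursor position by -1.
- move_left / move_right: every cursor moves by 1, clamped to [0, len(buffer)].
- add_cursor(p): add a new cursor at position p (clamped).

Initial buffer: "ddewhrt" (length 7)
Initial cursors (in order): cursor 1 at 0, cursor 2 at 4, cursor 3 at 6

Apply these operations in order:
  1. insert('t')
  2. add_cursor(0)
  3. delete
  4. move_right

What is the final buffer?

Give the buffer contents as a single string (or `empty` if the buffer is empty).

Answer: ddewhrt

Derivation:
After op 1 (insert('t')): buffer="tddewthrtt" (len 10), cursors c1@1 c2@6 c3@9, authorship 1....2..3.
After op 2 (add_cursor(0)): buffer="tddewthrtt" (len 10), cursors c4@0 c1@1 c2@6 c3@9, authorship 1....2..3.
After op 3 (delete): buffer="ddewhrt" (len 7), cursors c1@0 c4@0 c2@4 c3@6, authorship .......
After op 4 (move_right): buffer="ddewhrt" (len 7), cursors c1@1 c4@1 c2@5 c3@7, authorship .......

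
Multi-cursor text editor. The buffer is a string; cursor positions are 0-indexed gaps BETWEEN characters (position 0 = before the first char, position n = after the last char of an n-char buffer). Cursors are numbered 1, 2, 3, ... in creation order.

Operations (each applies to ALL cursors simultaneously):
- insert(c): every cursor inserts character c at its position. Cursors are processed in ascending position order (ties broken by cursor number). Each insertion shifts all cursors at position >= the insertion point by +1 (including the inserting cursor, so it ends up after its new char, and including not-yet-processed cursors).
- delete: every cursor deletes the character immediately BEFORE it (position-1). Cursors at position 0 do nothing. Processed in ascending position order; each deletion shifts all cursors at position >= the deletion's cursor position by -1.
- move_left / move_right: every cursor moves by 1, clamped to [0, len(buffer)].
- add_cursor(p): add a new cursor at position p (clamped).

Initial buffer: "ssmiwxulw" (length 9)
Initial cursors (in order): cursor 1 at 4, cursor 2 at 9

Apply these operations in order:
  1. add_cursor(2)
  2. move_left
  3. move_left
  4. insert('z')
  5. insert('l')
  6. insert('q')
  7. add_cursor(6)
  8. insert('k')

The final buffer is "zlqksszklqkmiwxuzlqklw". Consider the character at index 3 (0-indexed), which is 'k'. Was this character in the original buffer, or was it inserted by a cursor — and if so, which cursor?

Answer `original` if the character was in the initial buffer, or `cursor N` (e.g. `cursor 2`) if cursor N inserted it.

After op 1 (add_cursor(2)): buffer="ssmiwxulw" (len 9), cursors c3@2 c1@4 c2@9, authorship .........
After op 2 (move_left): buffer="ssmiwxulw" (len 9), cursors c3@1 c1@3 c2@8, authorship .........
After op 3 (move_left): buffer="ssmiwxulw" (len 9), cursors c3@0 c1@2 c2@7, authorship .........
After op 4 (insert('z')): buffer="zsszmiwxuzlw" (len 12), cursors c3@1 c1@4 c2@10, authorship 3..1.....2..
After op 5 (insert('l')): buffer="zlsszlmiwxuzllw" (len 15), cursors c3@2 c1@6 c2@13, authorship 33..11.....22..
After op 6 (insert('q')): buffer="zlqsszlqmiwxuzlqlw" (len 18), cursors c3@3 c1@8 c2@16, authorship 333..111.....222..
After op 7 (add_cursor(6)): buffer="zlqsszlqmiwxuzlqlw" (len 18), cursors c3@3 c4@6 c1@8 c2@16, authorship 333..111.....222..
After op 8 (insert('k')): buffer="zlqksszklqkmiwxuzlqklw" (len 22), cursors c3@4 c4@8 c1@11 c2@20, authorship 3333..14111.....2222..
Authorship (.=original, N=cursor N): 3 3 3 3 . . 1 4 1 1 1 . . . . . 2 2 2 2 . .
Index 3: author = 3

Answer: cursor 3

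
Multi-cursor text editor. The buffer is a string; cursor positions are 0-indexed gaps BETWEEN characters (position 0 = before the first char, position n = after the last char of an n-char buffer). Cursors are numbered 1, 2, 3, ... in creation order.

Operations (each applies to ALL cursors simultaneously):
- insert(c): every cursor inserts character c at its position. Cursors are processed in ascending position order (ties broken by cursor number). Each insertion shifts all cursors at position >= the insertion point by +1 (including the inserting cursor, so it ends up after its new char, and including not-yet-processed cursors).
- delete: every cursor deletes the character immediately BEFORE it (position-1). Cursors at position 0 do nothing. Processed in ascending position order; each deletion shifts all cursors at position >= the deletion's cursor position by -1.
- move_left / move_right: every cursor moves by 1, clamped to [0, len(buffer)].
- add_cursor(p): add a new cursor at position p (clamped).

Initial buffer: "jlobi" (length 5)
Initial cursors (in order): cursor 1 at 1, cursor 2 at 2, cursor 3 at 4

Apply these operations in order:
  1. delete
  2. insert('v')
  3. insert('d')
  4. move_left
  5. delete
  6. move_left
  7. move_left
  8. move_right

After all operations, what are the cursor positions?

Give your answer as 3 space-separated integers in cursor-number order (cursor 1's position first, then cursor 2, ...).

Answer: 1 1 2

Derivation:
After op 1 (delete): buffer="oi" (len 2), cursors c1@0 c2@0 c3@1, authorship ..
After op 2 (insert('v')): buffer="vvovi" (len 5), cursors c1@2 c2@2 c3@4, authorship 12.3.
After op 3 (insert('d')): buffer="vvddovdi" (len 8), cursors c1@4 c2@4 c3@7, authorship 1212.33.
After op 4 (move_left): buffer="vvddovdi" (len 8), cursors c1@3 c2@3 c3@6, authorship 1212.33.
After op 5 (delete): buffer="vdodi" (len 5), cursors c1@1 c2@1 c3@3, authorship 12.3.
After op 6 (move_left): buffer="vdodi" (len 5), cursors c1@0 c2@0 c3@2, authorship 12.3.
After op 7 (move_left): buffer="vdodi" (len 5), cursors c1@0 c2@0 c3@1, authorship 12.3.
After op 8 (move_right): buffer="vdodi" (len 5), cursors c1@1 c2@1 c3@2, authorship 12.3.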